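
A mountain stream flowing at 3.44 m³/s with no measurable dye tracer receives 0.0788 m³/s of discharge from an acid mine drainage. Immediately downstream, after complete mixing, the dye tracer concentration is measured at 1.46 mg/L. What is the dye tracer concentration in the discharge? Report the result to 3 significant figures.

Mass balance: 3.440·0 + 0.07880·Cₑ = 3.519·1.460
→ Cₑ = (3.519·1.460 − 3.440·0) / 0.07880 = 65.20 mg/L.

65.2 mg/L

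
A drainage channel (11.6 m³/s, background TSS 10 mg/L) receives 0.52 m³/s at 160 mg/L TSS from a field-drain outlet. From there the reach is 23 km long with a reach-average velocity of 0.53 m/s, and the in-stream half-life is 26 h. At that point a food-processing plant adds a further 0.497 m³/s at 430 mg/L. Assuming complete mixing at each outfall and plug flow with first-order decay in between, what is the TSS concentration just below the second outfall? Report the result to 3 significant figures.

28.4 mg/L

Conservation of mass: C = (11.60·10.00 + 0.5200·160.0) / 12.12 = 199.2/12.12 = 16.44 mg/L; combined flow 12.12 m³/s.
Travel time t = 23·1000 / 0.53 = 43400 s = 12.05 h.
Half-life 26 h → k = ln 2 / 26 = 0.02666 h⁻¹ = 0.6398 d⁻¹.
Decay over the reach: 16.44·exp(−kt) = 16.44·0.7252 = 11.92 mg/L.
Second outfall: C = (12.12·11.92 + 0.4970·430.0)/12.62 = 28.39 mg/L.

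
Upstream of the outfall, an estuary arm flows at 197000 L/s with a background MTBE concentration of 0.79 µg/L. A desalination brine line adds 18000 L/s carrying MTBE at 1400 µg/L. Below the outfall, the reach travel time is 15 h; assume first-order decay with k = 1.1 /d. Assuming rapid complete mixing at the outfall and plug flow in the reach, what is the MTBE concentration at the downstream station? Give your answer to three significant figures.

Conservation of mass: C = (197000·0.7900 + 18000·1400) / 215000 = 25360000/215000 = 117.9 µg/L.
Decay over the reach: 117.9·exp(−kt) = 117.9·0.5028 = 59.30 µg/L.

59.3 µg/L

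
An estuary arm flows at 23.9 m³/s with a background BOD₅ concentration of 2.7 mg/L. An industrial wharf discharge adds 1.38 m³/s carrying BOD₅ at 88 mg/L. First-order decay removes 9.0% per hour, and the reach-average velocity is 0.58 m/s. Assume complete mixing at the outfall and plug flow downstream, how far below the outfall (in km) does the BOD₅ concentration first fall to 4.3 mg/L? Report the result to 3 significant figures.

11.9 km

Conservation of mass: C = (23.90·2.700 + 1.380·88.00) / 25.28 = 186.0/25.28 = 7.356 mg/L.
9.0%/h lost → k = −ln(1 − 0.09) = 0.09431 h⁻¹.
Set 7.356·exp(−k·t) = 4.3 → t = ln(7.356/4.3)/k = 20500 s = 5.693 h.
Distance = v·t = 0.58·20500 = 11890 m = 11.89 km.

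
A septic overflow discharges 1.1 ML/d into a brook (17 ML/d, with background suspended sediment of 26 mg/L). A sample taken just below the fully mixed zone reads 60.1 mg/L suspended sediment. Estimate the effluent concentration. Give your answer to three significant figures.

Mass balance: 17.00·26.00 + 1.100·Cₑ = 18.10·60.10
→ Cₑ = (18.10·60.10 − 17.00·26.00) / 1.100 = 587.1 mg/L.

587 mg/L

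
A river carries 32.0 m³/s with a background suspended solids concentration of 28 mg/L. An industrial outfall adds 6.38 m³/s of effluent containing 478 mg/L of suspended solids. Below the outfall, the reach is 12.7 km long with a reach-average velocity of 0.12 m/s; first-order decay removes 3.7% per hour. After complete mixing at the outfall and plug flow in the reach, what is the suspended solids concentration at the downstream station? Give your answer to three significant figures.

After mixing, C = (32.00·28.00 + 6.380·478.0) / 38.38 = 3946/38.38 = 102.8 mg/L.
Travel time t = 12.7·1000 / 0.12 = 105800 s = 29.40 h.
3.7%/h lost → k = −ln(1 − 0.037) = 0.03770 h⁻¹.
Applying C = C₀e^(−kt): 102.8 × 0.3301 = 33.94 mg/L.

33.9 mg/L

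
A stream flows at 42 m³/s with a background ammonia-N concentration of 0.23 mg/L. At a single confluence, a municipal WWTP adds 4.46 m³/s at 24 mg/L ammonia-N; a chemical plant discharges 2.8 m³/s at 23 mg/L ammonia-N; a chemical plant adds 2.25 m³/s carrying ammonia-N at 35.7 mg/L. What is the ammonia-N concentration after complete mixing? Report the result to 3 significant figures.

5.08 mg/L

Mixed concentration C = ΣQC/ΣQ = (42.00·0.2300 + 4.460·24.00 + 2.800·23.00 + 2.250·35.70) / 51.51 = 261.4/51.51 = 5.075 mg/L.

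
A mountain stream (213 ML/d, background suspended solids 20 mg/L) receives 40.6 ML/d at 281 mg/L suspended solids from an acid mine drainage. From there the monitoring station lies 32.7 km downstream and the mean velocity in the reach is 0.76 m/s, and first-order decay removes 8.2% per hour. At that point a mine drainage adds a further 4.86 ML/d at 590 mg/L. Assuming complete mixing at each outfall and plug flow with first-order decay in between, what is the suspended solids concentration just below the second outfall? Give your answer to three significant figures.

After mixing, C = (213.0·20.00 + 40.60·281.0) / 253.6 = 15670/253.6 = 61.78 mg/L; combined flow 253.6 ML/d.
Travel time t = 32.7·1000 / 0.76 = 43030 s = 11.95 h.
8.2%/h lost → k = −ln(1 − 0.082) = 0.08556 h⁻¹.
After decay, C = 61.78 × e^(−kt) = 61.78 × 0.3597 = 22.22 mg/L.
Second outfall: C = (253.6·22.22 + 4.860·590.0)/258.5 = 32.90 mg/L.

32.9 mg/L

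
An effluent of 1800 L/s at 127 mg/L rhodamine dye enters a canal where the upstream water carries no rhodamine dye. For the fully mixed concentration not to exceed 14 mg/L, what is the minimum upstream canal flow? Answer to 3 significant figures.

14500 L/s

Set C_mix = 14: (Q·0 + 1800·127.0) / (Q + 1800) = 14
→ Q = 1800·(127.0 − 14)/(14 − 0) = 14530 L/s.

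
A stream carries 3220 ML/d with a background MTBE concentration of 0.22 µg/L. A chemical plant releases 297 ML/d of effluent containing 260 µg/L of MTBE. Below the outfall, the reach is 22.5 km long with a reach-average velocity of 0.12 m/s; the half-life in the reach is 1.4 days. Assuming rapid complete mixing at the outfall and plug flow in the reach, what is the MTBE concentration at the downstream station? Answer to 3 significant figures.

Mass balance: C = (3220·0.2200 + 297.0·260.0) / 3517 = 77930/3517 = 22.16 µg/L.
Travel time t = 22.5·1000 / 0.12 = 187500 s = 52.08 h.
Half-life 1.4 d → k = ln 2 / 1.4 = 0.4951 d⁻¹.
Decay over the reach: 22.16·exp(−kt) = 22.16·0.3415 = 7.567 µg/L.

7.57 µg/L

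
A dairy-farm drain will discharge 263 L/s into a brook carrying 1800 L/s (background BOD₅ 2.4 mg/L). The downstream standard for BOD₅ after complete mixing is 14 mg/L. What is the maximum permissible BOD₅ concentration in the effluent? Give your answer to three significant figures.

At the limit, (Qr·Cr + Qe·Cₑ)/(Qr + Qe) = 14:
Cₑ = (2063·14 − 1800·2.400) / 263.0 = 93.39 mg/L.

93.4 mg/L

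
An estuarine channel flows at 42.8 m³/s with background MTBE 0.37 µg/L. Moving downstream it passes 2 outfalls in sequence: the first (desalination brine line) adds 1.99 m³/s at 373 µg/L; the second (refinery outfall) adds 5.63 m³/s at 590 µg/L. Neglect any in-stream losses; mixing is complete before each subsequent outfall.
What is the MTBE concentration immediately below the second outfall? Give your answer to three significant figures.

80.9 µg/L

Outfall 1: combined Q = 44.79 m³/s; C = (42.80·0.3700 + 1.990·373.0)/44.79 = 16.93 µg/L.
Outfall 2: combined Q = 50.42 m³/s; C = (44.79·16.93 + 5.630·590.0)/50.42 = 80.92 µg/L.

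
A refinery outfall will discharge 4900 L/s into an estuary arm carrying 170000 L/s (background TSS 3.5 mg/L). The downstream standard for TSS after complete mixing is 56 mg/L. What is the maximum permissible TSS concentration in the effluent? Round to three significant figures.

At the limit, (Qr·Cr + Qe·Cₑ)/(Qr + Qe) = 56:
Cₑ = (174900·56 − 170000·3.500) / 4900 = 1877 mg/L.

1880 mg/L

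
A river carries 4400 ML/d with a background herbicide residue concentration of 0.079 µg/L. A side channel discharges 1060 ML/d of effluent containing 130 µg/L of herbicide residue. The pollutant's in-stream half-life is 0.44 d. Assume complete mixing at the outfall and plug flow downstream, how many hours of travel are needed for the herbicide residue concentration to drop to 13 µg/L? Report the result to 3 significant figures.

10.1 h

After mixing, C = (4400·0.07900 + 1060·130.0) / 5460 = 138100/5460 = 25.30 µg/L.
Half-life 0.44 d → k = ln 2 / 0.44 = 1.575 d⁻¹.
25.30·exp(−k·t) = 13 → t = ln(25.30/13)/k = 36520 s = 10.15 h.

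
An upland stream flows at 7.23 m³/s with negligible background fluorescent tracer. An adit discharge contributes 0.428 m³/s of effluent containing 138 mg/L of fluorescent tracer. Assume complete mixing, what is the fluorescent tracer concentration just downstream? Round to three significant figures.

Flow-weighted average: C = (7.230·0 + 0.4280·138.0) / 7.658 = 59.06/7.658 = 7.713 mg/L.

7.71 mg/L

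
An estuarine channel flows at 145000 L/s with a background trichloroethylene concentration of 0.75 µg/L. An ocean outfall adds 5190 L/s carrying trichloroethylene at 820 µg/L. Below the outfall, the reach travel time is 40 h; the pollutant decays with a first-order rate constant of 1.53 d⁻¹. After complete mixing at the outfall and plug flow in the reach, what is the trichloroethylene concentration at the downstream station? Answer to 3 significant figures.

Mass balance: C = (145000·0.7500 + 5190·820.0) / 150200 = 4365000/150200 = 29.06 µg/L.
After decay, C = 29.06 × e^(−kt) = 29.06 × 0.07808 = 2.269 µg/L.

2.27 µg/L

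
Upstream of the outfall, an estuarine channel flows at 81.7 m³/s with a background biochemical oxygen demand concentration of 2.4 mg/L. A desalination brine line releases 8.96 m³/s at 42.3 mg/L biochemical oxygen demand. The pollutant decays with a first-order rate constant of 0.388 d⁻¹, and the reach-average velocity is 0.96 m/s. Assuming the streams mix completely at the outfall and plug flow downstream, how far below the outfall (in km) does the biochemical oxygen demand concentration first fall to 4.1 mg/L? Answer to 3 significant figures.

93.3 km

Mass balance: C = (81.70·2.400 + 8.960·42.30) / 90.66 = 575.1/90.66 = 6.343 mg/L.
Set 6.343·exp(−k·t) = 4.1 → t = ln(6.343/4.1)/k = 97180 s = 27.00 h.
Distance = v·t = 0.96·97180 = 93290 m = 93.29 km.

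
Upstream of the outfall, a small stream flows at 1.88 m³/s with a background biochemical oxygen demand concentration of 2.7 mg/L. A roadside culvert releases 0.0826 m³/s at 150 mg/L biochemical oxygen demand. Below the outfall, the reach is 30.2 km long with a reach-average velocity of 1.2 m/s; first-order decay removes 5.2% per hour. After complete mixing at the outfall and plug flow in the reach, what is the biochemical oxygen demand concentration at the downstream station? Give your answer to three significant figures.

Mass balance: C = (1.880·2.700 + 0.08260·150.0) / 1.963 = 17.47/1.963 = 8.899 mg/L.
Travel time t = 30.2·1000 / 1.2 = 25170 s = 6.991 h.
5.2%/h lost → k = −ln(1 − 0.052) = 0.05340 h⁻¹.
Applying C = C₀e^(−kt): 8.899 × 0.6885 = 6.127 mg/L.

6.13 mg/L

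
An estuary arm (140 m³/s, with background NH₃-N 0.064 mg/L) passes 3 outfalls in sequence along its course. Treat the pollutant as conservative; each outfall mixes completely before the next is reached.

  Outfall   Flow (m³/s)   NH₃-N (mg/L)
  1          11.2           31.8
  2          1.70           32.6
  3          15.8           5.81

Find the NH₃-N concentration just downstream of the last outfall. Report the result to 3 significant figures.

3.04 mg/L

After outfall 1: Q = 140.0 + 11.20 = 151.2 m³/s; C = (140.0·0.06400 + 11.20·31.80)/151.2 = 2.415 mg/L.
After outfall 2: Q = 151.2 + 1.700 = 152.9 m³/s; C = (151.2·2.415 + 1.700·32.60)/152.9 = 2.750 mg/L.
After outfall 3: Q = 152.9 + 15.80 = 168.7 m³/s; C = (152.9·2.750 + 15.80·5.810)/168.7 = 3.037 mg/L.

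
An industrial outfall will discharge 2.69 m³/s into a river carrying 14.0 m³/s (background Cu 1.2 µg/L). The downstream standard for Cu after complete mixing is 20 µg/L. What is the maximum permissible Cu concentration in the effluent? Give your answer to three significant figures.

At the limit, (Qr·Cr + Qe·Cₑ)/(Qr + Qe) = 20:
Cₑ = (16.69·20 − 14.00·1.200) / 2.690 = 117.8 µg/L.

118 µg/L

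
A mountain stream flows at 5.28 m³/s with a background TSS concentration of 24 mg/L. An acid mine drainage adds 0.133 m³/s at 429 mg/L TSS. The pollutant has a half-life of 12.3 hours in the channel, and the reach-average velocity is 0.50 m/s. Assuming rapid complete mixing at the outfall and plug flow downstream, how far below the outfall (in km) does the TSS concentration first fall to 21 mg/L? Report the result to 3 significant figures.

After mixing, C = (5.280·24.00 + 0.1330·429.0) / 5.413 = 183.8/5.413 = 33.95 mg/L.
Half-life 12.3 h → k = ln 2 / 12.3 = 0.05635 h⁻¹ = 1.352 d⁻¹.
Set 33.95·exp(−k·t) = 21 → t = ln(33.95/21)/k = 30690 s = 8.525 h.
Distance = v·t = 0.50·30690 = 15340 m = 15.34 km.

15.3 km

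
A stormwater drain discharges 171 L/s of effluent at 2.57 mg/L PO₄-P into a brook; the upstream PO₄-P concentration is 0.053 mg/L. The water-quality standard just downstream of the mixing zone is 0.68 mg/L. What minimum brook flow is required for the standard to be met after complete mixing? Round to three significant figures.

Set C_mix = 0.68: (Q·0.05300 + 171.0·2.570) / (Q + 171.0) = 0.68
→ Q = 171.0·(2.570 − 0.68)/(0.68 − 0.05300) = 515.5 L/s.

515 L/s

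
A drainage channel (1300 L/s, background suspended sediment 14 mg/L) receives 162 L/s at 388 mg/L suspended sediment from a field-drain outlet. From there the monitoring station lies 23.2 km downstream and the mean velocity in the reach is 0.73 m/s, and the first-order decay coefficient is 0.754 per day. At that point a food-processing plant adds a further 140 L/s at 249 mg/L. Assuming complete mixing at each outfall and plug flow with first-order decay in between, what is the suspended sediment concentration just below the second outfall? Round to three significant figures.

60.1 mg/L

Mass balance: C = (1300·14.00 + 162.0·388.0) / 1462 = 81060/1462 = 55.44 mg/L; combined flow 1462 L/s.
Travel time t = 23.2·1000 / 0.73 = 31780 s = 8.828 h.
Applying C = C₀e^(−kt): 55.44 × 0.7578 = 42.01 mg/L.
At the second outfall, C = (1462·42.01 + 140.0·249.0) / (1462 + 140.0) = 60.10 mg/L.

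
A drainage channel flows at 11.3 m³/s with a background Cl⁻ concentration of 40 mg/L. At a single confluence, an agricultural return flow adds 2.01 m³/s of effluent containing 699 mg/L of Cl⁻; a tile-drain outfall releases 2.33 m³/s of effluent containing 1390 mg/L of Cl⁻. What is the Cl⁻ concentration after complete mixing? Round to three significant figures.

326 mg/L

Flow-weighted average: C = (11.30·40.00 + 2.010·699.0 + 2.330·1390) / 15.64 = 5096/15.64 = 325.8 mg/L.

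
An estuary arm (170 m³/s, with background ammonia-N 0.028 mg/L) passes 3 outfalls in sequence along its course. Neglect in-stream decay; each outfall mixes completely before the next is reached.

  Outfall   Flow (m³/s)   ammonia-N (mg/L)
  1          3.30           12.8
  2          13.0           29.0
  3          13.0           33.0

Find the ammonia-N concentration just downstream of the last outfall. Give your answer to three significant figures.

After outfall 1: Q = 170.0 + 3.300 = 173.3 m³/s; C = (170.0·0.02800 + 3.300·12.80)/173.3 = 0.2712 mg/L.
After outfall 2: Q = 173.3 + 13.00 = 186.3 m³/s; C = (173.3·0.2712 + 13.00·29.00)/186.3 = 2.276 mg/L.
After outfall 3: Q = 186.3 + 13.00 = 199.3 m³/s; C = (186.3·2.276 + 13.00·33.00)/199.3 = 4.280 mg/L.

4.28 mg/L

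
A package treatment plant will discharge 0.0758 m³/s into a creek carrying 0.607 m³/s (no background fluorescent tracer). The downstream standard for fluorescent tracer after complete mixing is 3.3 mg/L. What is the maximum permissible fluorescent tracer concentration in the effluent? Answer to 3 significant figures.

At the limit, (Qr·Cr + Qe·Cₑ)/(Qr + Qe) = 3.3:
Cₑ = (0.6828·3.3 − 0.6070·0) / 0.07580 = 29.73 mg/L.

29.7 mg/L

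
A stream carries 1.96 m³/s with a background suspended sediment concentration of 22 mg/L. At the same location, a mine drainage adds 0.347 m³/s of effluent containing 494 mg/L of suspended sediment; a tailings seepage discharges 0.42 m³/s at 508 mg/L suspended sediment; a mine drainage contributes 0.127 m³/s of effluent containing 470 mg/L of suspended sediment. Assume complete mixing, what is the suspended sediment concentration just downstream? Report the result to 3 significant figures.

171 mg/L

Mixed concentration C = ΣQC/ΣQ = (1.960·22.00 + 0.3470·494.0 + 0.4200·508.0 + 0.1270·470.0) / 2.854 = 487.6/2.854 = 170.8 mg/L.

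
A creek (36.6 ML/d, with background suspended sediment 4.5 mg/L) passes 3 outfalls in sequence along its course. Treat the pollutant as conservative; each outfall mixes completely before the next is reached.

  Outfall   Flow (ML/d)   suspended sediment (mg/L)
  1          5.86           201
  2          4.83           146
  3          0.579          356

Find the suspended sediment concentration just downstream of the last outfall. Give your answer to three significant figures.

Outfall 1: combined Q = 42.46 ML/d; C = (36.60·4.500 + 5.860·201.0)/42.46 = 31.62 mg/L.
Outfall 2: combined Q = 47.29 ML/d; C = (42.46·31.62 + 4.830·146.0)/47.29 = 43.30 mg/L.
Outfall 3: combined Q = 47.87 ML/d; C = (47.29·43.30 + 0.5790·356.0)/47.87 = 47.08 mg/L.

47.1 mg/L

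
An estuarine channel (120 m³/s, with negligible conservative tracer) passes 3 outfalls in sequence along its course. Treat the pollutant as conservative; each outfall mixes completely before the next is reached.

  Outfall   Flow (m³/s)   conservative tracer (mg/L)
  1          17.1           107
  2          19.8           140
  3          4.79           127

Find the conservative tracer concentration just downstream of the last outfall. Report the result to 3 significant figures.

32.2 mg/L

After outfall 1: Q = 120.0 + 17.10 = 137.1 m³/s; C = (120.0·0 + 17.10·107.0)/137.1 = 13.35 mg/L.
After outfall 2: Q = 137.1 + 19.80 = 156.9 m³/s; C = (137.1·13.35 + 19.80·140.0)/156.9 = 29.33 mg/L.
After outfall 3: Q = 156.9 + 4.790 = 161.7 m³/s; C = (156.9·29.33 + 4.790·127.0)/161.7 = 32.22 mg/L.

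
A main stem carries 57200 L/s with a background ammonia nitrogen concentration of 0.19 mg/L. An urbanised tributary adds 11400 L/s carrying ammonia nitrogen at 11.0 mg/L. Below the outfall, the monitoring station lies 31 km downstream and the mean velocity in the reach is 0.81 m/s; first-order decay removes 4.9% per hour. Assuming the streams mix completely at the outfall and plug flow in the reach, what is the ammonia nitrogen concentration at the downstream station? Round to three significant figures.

1.16 mg/L

Flow-weighted average: C = (57200·0.1900 + 11400·11.00) / 68600 = 136300/68600 = 1.986 mg/L.
Travel time t = 31·1000 / 0.81 = 38270 s = 10.63 h.
4.9%/h lost → k = −ln(1 − 0.049) = 0.05024 h⁻¹.
Applying C = C₀e^(−kt): 1.986 × 0.5862 = 1.164 mg/L.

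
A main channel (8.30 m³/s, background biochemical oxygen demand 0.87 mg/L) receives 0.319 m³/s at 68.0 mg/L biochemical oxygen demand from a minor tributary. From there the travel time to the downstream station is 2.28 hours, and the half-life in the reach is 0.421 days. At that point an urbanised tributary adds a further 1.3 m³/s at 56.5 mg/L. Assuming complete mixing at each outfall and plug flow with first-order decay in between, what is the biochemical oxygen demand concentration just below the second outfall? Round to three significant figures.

Mass balance: C = (8.300·0.8700 + 0.3190·68.00) / 8.619 = 28.91/8.619 = 3.355 mg/L; combined flow 8.619 m³/s.
Half-life 0.421 d → k = ln 2 / 0.421 = 1.646 d⁻¹.
Decay over the reach: 3.355·exp(−kt) = 3.355·0.8552 = 2.869 mg/L.
Second outfall: C = (8.619·2.869 + 1.300·56.50)/9.919 = 9.898 mg/L.

9.90 mg/L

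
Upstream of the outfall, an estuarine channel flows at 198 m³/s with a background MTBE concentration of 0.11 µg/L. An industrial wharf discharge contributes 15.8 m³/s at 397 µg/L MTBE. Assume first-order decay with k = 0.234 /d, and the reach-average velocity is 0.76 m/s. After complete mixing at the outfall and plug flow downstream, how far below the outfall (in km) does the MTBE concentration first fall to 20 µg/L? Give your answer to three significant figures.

Mass balance: C = (198.0·0.1100 + 15.80·397.0) / 213.8 = 6294/213.8 = 29.44 µg/L.
Set 29.44·exp(−k·t) = 20 → t = ln(29.44/20)/k = 142800 s = 39.66 h.
Distance = v·t = 0.76·142800 = 108500 m = 108.5 km.

108 km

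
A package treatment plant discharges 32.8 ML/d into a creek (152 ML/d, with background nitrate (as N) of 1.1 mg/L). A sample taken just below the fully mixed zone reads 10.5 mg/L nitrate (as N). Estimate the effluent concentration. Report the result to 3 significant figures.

Mass balance: 152.0·1.100 + 32.80·Cₑ = 184.8·10.50
→ Cₑ = (184.8·10.50 − 152.0·1.100) / 32.80 = 54.06 mg/L.

54.1 mg/L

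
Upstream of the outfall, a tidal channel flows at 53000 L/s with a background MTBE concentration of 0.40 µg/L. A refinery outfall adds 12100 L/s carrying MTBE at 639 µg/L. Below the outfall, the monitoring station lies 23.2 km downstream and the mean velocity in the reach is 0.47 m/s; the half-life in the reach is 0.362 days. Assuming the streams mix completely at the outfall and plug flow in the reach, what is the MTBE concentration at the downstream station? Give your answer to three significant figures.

39.9 µg/L

Conservation of mass: C = (53000·0.4000 + 12100·639.0) / 65100 = 7753000/65100 = 119.1 µg/L.
Travel time t = 23.2·1000 / 0.47 = 49360 s = 13.71 h.
Half-life 0.362 d → k = ln 2 / 0.362 = 1.915 d⁻¹.
Decay over the reach: 119.1·exp(−kt) = 119.1·0.3349 = 39.88 µg/L.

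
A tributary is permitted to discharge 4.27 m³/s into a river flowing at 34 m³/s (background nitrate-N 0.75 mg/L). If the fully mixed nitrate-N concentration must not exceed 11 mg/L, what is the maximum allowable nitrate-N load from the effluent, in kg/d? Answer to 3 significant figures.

34200 kg/d

Mass balance at the limit: 34.00·0.7500 + 4.270·Cₑ = 38.27·11 → Cₑ = 92.62 mg/L.
Load = 4.270 m³/s × 92.62 g/m³ × 86 400 s/d = 34170 kg/d.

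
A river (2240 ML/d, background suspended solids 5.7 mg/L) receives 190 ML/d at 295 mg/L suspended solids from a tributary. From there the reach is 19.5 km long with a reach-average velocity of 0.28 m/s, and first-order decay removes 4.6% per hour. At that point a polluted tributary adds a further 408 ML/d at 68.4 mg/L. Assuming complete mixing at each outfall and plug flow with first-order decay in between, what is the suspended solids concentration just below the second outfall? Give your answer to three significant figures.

19.6 mg/L

After mixing, C = (2240·5.700 + 190.0·295.0) / 2430 = 68820/2430 = 28.32 mg/L; combined flow 2430 ML/d.
Travel time t = 19.5·1000 / 0.28 = 69640 s = 19.35 h.
4.6%/h lost → k = −ln(1 − 0.046) = 0.04709 h⁻¹.
First-order decay: C = 28.32·exp(−k·t) = 28.32·0.4021 = 11.39 mg/L.
At the second outfall, C = (2430·11.39 + 408.0·68.40) / (2430 + 408.0) = 19.58 mg/L.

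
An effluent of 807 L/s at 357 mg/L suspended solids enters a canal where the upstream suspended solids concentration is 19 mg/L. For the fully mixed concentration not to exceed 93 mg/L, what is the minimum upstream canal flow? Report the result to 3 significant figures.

Set C_mix = 93: (Q·19.00 + 807.0·357.0) / (Q + 807.0) = 93
→ Q = 807.0·(357.0 − 93)/(93 − 19.00) = 2879 L/s.

2880 L/s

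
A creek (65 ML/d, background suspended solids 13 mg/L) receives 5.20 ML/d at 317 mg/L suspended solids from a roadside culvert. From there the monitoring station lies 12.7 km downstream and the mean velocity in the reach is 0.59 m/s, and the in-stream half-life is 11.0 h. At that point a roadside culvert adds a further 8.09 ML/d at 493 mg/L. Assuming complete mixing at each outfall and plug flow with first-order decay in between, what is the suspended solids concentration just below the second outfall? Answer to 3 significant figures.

Mixed concentration C = ΣQC/ΣQ = (65.00·13.00 + 5.200·317.0) / 70.20 = 2493/70.20 = 35.52 mg/L; combined flow 70.20 ML/d.
Travel time t = 12.7·1000 / 0.59 = 21530 s = 5.979 h.
Half-life 11.0 h → k = ln 2 / 11.0 = 0.06301 h⁻¹ = 1.512 d⁻¹.
After decay, C = 35.52 × e^(−kt) = 35.52 × 0.6861 = 24.37 mg/L.
At the second outfall, C = (70.20·24.37 + 8.090·493.0) / (70.20 + 8.090) = 72.79 mg/L.

72.8 mg/L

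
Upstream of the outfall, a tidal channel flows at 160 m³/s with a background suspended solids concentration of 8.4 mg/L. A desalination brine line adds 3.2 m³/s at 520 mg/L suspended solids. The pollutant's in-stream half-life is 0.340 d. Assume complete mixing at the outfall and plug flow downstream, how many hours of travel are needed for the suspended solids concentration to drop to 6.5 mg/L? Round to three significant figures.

12.3 h

Mixed concentration C = ΣQC/ΣQ = (160.0·8.400 + 3.200·520.0) / 163.2 = 3008/163.2 = 18.43 mg/L.
Half-life 0.340 d → k = ln 2 / 0.340 = 2.039 d⁻¹.
18.43·exp(−k·t) = 6.5 → t = ln(18.43/6.5)/k = 44170 s = 12.27 h.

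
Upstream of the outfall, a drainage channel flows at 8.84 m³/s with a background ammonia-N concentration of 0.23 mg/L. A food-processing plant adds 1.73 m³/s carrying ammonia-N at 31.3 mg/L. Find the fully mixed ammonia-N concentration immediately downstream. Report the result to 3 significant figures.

5.32 mg/L

Conservation of mass: C = (8.840·0.2300 + 1.730·31.30) / 10.57 = 56.18/10.57 = 5.315 mg/L.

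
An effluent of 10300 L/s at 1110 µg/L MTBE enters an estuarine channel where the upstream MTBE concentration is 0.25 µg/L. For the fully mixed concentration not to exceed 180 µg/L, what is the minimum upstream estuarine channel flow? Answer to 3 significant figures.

Set C_mix = 180: (Q·0.2500 + 10300·1110) / (Q + 10300) = 180
→ Q = 10300·(1110 − 180)/(180 − 0.2500) = 53290 L/s.

53300 L/s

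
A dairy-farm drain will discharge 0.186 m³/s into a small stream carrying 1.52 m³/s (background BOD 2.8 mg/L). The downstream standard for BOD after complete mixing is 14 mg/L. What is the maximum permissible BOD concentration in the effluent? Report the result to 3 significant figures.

106 mg/L

At the limit, (Qr·Cr + Qe·Cₑ)/(Qr + Qe) = 14:
Cₑ = (1.706·14 − 1.520·2.800) / 0.1860 = 105.5 mg/L.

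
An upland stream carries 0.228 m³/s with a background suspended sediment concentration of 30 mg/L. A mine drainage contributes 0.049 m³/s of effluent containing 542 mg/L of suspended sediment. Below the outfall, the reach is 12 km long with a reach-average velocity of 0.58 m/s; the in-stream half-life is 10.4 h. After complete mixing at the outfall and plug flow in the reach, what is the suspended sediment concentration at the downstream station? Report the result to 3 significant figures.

Mass balance: C = (0.2280·30.00 + 0.04900·542.0) / 0.2770 = 33.40/0.2770 = 120.6 mg/L.
Travel time t = 12·1000 / 0.58 = 20690 s = 5.747 h.
Half-life 10.4 h → k = ln 2 / 10.4 = 0.06665 h⁻¹ = 1.600 d⁻¹.
Applying C = C₀e^(−kt): 120.6 × 0.6818 = 82.20 mg/L.

82.2 mg/L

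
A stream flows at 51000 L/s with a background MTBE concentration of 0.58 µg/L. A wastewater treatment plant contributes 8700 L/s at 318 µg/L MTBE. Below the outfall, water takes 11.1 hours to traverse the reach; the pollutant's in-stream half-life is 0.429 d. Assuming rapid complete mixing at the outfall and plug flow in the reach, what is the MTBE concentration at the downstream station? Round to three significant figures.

Conservation of mass: C = (51000·0.5800 + 8700·318.0) / 59700 = 2796000/59700 = 46.84 µg/L.
Half-life 0.429 d → k = ln 2 / 0.429 = 1.616 d⁻¹.
Applying C = C₀e^(−kt): 46.84 × 0.4737 = 22.18 µg/L.

22.2 µg/L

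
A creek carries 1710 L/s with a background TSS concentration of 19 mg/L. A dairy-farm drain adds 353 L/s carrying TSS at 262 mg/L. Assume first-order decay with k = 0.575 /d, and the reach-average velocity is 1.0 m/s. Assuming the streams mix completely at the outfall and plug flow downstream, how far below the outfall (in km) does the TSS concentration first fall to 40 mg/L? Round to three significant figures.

62.4 km

Mixed concentration C = ΣQC/ΣQ = (1710·19.00 + 353.0·262.0) / 2063 = 125000/2063 = 60.58 mg/L.
Set 60.58·exp(−k·t) = 40 → t = ln(60.58/40)/k = 62370 s = 17.33 h.
Distance = v·t = 1.0·62370 = 62370 m = 62.37 km.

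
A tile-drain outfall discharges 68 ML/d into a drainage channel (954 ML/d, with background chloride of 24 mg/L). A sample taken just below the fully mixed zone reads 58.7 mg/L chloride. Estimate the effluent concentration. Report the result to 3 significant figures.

546 mg/L

Mass balance: 954.0·24.00 + 68.00·Cₑ = 1022·58.70
→ Cₑ = (1022·58.70 − 954.0·24.00) / 68.00 = 545.5 mg/L.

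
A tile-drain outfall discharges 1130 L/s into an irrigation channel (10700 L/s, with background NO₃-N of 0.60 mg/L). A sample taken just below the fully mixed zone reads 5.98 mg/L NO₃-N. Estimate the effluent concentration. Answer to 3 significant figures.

Mass balance: 10700·0.6000 + 1130·Cₑ = 11830·5.980
→ Cₑ = (11830·5.980 − 10700·0.6000) / 1130 = 56.92 mg/L.

56.9 mg/L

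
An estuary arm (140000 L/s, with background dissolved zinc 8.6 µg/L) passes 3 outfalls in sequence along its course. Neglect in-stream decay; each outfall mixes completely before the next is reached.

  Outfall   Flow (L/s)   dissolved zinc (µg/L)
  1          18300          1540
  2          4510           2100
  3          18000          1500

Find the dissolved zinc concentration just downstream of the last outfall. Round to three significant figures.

After outfall 1: Q = 140000 + 18300 = 158300 L/s; C = (140000·8.600 + 18300·1540)/158300 = 185.6 µg/L.
After outfall 2: Q = 158300 + 4510 = 162800 L/s; C = (158300·185.6 + 4510·2100)/162800 = 238.7 µg/L.
After outfall 3: Q = 162800 + 18000 = 180800 L/s; C = (162800·238.7 + 18000·1500)/180800 = 364.2 µg/L.

364 µg/L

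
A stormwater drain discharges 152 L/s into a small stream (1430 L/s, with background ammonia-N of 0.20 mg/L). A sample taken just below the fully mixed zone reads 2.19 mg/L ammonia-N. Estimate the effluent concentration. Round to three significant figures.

20.9 mg/L

Mass balance: 1430·0.2000 + 152.0·Cₑ = 1582·2.190
→ Cₑ = (1582·2.190 − 1430·0.2000) / 152.0 = 20.91 mg/L.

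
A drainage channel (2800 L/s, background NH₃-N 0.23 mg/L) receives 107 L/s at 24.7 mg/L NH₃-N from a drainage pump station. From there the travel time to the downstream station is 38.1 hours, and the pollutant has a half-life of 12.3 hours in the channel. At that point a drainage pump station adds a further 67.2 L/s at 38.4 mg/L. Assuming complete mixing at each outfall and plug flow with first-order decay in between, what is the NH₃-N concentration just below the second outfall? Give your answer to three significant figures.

Mass balance: C = (2800·0.2300 + 107.0·24.70) / 2907 = 3287/2907 = 1.131 mg/L; combined flow 2907 L/s.
Half-life 12.3 h → k = ln 2 / 12.3 = 0.05635 h⁻¹ = 1.352 d⁻¹.
Applying C = C₀e^(−kt): 1.131 × 0.1168 = 0.1321 mg/L.
At the second outfall, C = (2907·0.1321 + 67.20·38.40) / (2907 + 67.20) = 0.9967 mg/L.

0.997 mg/L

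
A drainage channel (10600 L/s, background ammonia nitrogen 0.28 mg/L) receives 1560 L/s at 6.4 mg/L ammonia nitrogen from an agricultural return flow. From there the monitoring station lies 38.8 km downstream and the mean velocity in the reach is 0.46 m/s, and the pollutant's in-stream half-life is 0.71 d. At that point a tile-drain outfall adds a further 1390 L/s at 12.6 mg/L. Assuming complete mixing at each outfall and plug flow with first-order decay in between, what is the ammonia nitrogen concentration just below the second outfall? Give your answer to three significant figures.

After mixing, C = (10600·0.2800 + 1560·6.400) / 12160 = 12950/12160 = 1.065 mg/L; combined flow 12160 L/s.
Travel time t = 38.8·1000 / 0.46 = 84350 s = 23.43 h.
Half-life 0.71 d → k = ln 2 / 0.71 = 0.9763 d⁻¹.
Applying C = C₀e^(−kt): 1.065 × 0.3856 = 0.4107 mg/L.
At the second outfall, C = (12160·0.4107 + 1390·12.60) / (12160 + 1390) = 1.661 mg/L.

1.66 mg/L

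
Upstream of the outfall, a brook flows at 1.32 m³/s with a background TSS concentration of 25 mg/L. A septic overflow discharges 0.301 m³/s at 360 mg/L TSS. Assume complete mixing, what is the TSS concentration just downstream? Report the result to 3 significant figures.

87.2 mg/L

After mixing, C = (1.320·25.00 + 0.3010·360.0) / 1.621 = 141.4/1.621 = 87.21 mg/L.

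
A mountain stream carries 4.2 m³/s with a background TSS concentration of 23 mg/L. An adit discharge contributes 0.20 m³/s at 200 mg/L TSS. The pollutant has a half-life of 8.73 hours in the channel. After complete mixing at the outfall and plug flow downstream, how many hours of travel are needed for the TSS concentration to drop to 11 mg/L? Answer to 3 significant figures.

After mixing, C = (4.200·23.00 + 0.2000·200.0) / 4.400 = 136.6/4.400 = 31.05 mg/L.
Half-life 8.73 h → k = ln 2 / 8.73 = 0.07940 h⁻¹ = 1.906 d⁻¹.
31.05·exp(−k·t) = 11 → t = ln(31.05/11)/k = 47040 s = 13.07 h.

13.1 h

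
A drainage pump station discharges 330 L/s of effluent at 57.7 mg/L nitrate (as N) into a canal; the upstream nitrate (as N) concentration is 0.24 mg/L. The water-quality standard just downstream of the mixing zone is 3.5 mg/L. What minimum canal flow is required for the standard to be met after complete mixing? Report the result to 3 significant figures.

5490 L/s

Set C_mix = 3.5: (Q·0.2400 + 330.0·57.70) / (Q + 330.0) = 3.5
→ Q = 330.0·(57.70 − 3.5)/(3.5 − 0.2400) = 5487 L/s.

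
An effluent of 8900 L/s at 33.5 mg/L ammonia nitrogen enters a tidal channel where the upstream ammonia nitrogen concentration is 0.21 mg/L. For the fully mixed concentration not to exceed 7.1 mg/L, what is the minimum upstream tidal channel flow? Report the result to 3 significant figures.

Set C_mix = 7.1: (Q·0.2100 + 8900·33.50) / (Q + 8900) = 7.1
→ Q = 8900·(33.50 − 7.1)/(7.1 − 0.2100) = 34100 L/s.

34100 L/s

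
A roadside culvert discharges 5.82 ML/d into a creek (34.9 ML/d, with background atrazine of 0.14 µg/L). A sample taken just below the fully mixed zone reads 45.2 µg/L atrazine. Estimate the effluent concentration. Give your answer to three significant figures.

315 µg/L

Mass balance: 34.90·0.1400 + 5.820·Cₑ = 40.72·45.20
→ Cₑ = (40.72·45.20 − 34.90·0.1400) / 5.820 = 315.4 µg/L.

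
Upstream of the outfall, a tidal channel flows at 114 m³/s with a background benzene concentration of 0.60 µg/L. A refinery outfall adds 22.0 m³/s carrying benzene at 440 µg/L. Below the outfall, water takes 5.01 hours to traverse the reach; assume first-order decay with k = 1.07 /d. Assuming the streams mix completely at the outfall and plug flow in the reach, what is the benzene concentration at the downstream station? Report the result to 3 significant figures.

Flow-weighted average: C = (114.0·0.6000 + 22.00·440.0) / 136.0 = 9748/136.0 = 71.68 µg/L.
After decay, C = 71.68 × e^(−kt) = 71.68 × 0.7998 = 57.33 µg/L.

57.3 µg/L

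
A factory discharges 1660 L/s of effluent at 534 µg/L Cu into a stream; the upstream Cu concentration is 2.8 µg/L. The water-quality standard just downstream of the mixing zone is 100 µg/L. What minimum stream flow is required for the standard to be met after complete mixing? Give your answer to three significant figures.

7410 L/s

Set C_mix = 100: (Q·2.800 + 1660·534.0) / (Q + 1660) = 100
→ Q = 1660·(534.0 − 100)/(100 − 2.800) = 7412 L/s.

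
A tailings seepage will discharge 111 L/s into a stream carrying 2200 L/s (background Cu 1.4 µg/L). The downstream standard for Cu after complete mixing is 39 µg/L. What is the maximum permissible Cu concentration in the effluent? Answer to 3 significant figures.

784 µg/L

At the limit, (Qr·Cr + Qe·Cₑ)/(Qr + Qe) = 39:
Cₑ = (2311·39 − 2200·1.400) / 111.0 = 784.2 µg/L.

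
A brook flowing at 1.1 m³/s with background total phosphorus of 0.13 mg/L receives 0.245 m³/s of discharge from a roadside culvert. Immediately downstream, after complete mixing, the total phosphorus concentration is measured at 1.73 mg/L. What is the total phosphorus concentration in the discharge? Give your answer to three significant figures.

Mass balance: 1.100·0.1300 + 0.2450·Cₑ = 1.345·1.730
→ Cₑ = (1.345·1.730 − 1.100·0.1300) / 0.2450 = 8.914 mg/L.

8.91 mg/L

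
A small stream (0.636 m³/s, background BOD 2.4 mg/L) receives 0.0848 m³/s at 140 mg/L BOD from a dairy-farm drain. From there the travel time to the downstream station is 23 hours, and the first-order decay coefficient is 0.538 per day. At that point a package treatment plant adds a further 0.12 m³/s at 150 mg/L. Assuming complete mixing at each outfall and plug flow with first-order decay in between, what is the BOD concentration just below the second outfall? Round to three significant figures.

30.9 mg/L

Flow-weighted average: C = (0.6360·2.400 + 0.08480·140.0) / 0.7208 = 13.40/0.7208 = 18.59 mg/L; combined flow 0.7208 m³/s.
Decay over the reach: 18.59·exp(−kt) = 18.59·0.5972 = 11.10 mg/L.
At the second outfall, C = (0.7208·11.10 + 0.1200·150.0) / (0.7208 + 0.1200) = 30.92 mg/L.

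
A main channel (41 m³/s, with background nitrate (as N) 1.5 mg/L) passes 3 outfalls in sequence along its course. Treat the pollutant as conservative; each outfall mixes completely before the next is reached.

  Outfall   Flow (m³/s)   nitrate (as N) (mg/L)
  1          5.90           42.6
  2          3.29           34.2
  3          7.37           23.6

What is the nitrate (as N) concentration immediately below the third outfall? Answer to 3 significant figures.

After outfall 1: Q = 41.00 + 5.900 = 46.90 m³/s; C = (41.00·1.500 + 5.900·42.60)/46.90 = 6.670 mg/L.
After outfall 2: Q = 46.90 + 3.290 = 50.19 m³/s; C = (46.90·6.670 + 3.290·34.20)/50.19 = 8.475 mg/L.
After outfall 3: Q = 50.19 + 7.370 = 57.56 m³/s; C = (50.19·8.475 + 7.370·23.60)/57.56 = 10.41 mg/L.

10.4 mg/L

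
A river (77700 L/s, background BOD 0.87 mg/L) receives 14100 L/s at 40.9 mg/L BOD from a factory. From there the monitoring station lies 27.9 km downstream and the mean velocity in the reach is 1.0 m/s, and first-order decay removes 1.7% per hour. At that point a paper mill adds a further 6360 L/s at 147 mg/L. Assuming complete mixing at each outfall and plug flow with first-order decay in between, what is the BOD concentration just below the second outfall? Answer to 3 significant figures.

15.3 mg/L

Mixed concentration C = ΣQC/ΣQ = (77700·0.8700 + 14100·40.90) / 91800 = 644300/91800 = 7.018 mg/L; combined flow 91800 L/s.
Travel time t = 27.9·1000 / 1.0 = 27900 s = 7.750 h.
1.7%/h lost → k = −ln(1 − 0.017) = 0.01715 h⁻¹.
After decay, C = 7.018 × e^(−kt) = 7.018 × 0.8756 = 6.145 mg/L.
At the second outfall, C = (91800·6.145 + 6360·147.0) / (91800 + 6360) = 15.27 mg/L.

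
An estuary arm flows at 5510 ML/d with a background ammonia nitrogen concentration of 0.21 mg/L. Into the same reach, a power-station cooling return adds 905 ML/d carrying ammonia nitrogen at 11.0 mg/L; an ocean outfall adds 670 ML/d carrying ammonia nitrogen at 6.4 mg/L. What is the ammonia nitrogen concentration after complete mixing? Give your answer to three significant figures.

2.17 mg/L

Mass balance: C = (5510·0.2100 + 905.0·11.00 + 670.0·6.400) / 7085 = 15400/7085 = 2.174 mg/L.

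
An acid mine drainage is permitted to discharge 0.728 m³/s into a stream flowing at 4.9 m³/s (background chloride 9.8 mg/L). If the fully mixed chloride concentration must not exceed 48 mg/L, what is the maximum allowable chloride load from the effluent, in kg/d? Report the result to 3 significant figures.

19200 kg/d

Mass balance at the limit: 4.900·9.800 + 0.7280·Cₑ = 5.628·48 → Cₑ = 305.1 mg/L.
Load = 0.7280 m³/s × 305.1 g/m³ × 86 400 s/d = 19190 kg/d.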